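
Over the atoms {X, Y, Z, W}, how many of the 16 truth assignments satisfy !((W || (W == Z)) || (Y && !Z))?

Initial set: {T !((W || (W == Z)) || (Y && !Z))}.
T !((W || (W == Z)) || (Y && !Z)): α-rule — add F (W || (W == Z)), F (Y && !Z).
F (W || (W == Z)): α-rule — add F W, F (W == Z).
F (Y && !Z): β-rule — branch into F Y  //  F !Z.
  branch 1 (add F Y):
    F (W == Z): β-rule — branch into T W, F Z  //  F W, T Z.
      branch 1.1 (add T W, F Z):
        × closes — contains both W and !W.
      branch 1.2 (add F W, T Z):
        ○ open, literals {W=false, Y=false, Z=true}.
  branch 2 (add F !Z):
    F (W == Z): β-rule — branch into T W, F Z  //  F W, T Z.
      branch 2.1 (add T W, F Z):
        × closes — contains both W and !W.
      branch 2.2 (add F W, T Z):
        ○ open, literals {W=false, Z=true}.
2 branches closed, 2 open.
Each open branch fixes some atoms; the unmentioned ones are free. Counting distinct full assignments: branch {W=false, Y=false, Z=true} (X) contributes 2 new; branch {W=false, Z=true} (X, Y) contributes 2 new. Total: 4.

4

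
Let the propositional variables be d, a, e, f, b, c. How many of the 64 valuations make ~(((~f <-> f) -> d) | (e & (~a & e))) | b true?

32

Initial set: {(~(((~f <-> f) -> d) | (e & (~a & e))) | b)}.
(~(((~f <-> f) -> d) | (e & (~a & e))) | b): β-rule — branch into ~(((~f <-> f) -> d) | (e & (~a & e)))  //  b.
  branch 1 (add ~(((~f <-> f) -> d) | (e & (~a & e)))):
    ~(((~f <-> f) -> d) | (e & (~a & e))): α-rule — add ~((~f <-> f) -> d), ~(e & (~a & e)).
    ~((~f <-> f) -> d): α-rule — add (~f <-> f), ~d.
    ~(e & (~a & e)): β-rule — branch into ~e  //  ~(~a & e).
      branch 1.1 (add ~e):
        (~f <-> f): β-rule — branch into ~f, f  //  ~~f, ~f.
          branch 1.1.1 (add ~f, f):
            × closes — contains both f and ~f.
          branch 1.1.2 (add ~~f, ~f):
            × closes — contains both f and ~f.
      branch 1.2 (add ~(~a & e)):
        (~f <-> f): β-rule — branch into ~f, f  //  ~~f, ~f.
          branch 1.2.1 (add ~f, f):
            × closes — contains both f and ~f.
          branch 1.2.2 (add ~~f, ~f):
            × closes — contains both f and ~f.
  branch 2 (add b):
    ○ open, literals {b=T}.
4 branches closed, 1 open.
Each open branch fixes some atoms; the unmentioned ones are free. Counting distinct full assignments: branch {b=T} (d, a, e, f, c) contributes 32 new. Total: 32.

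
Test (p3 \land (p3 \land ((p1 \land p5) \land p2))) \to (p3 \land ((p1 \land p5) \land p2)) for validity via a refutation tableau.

Valid

Assume the negation and expand:
Initial set: {\lnot ((p3 \land (p3 \land ((p1 \land p5) \land p2))) \to (p3 \land ((p1 \land p5) \land p2)))}.
\lnot ((p3 \land (p3 \land ((p1 \land p5) \land p2))) \to (p3 \land ((p1 \land p5) \land p2))): α-rule — add (p3 \land (p3 \land ((p1 \land p5) \land p2))), \lnot (p3 \land ((p1 \land p5) \land p2)).
(p3 \land (p3 \land ((p1 \land p5) \land p2))): α-rule — add p3, (p3 \land ((p1 \land p5) \land p2)).
(p3 \land ((p1 \land p5) \land p2)): α-rule — add p3, ((p1 \land p5) \land p2).
((p1 \land p5) \land p2): α-rule — add (p1 \land p5), p2.
(p1 \land p5): α-rule — add p1, p5.
\lnot (p3 \land ((p1 \land p5) \land p2)): β-rule — branch into \lnot p3  //  \lnot ((p1 \land p5) \land p2).
  branch 1 (add \lnot p3):
    × closes — contains both p3 and \lnot p3.
  branch 2 (add \lnot ((p1 \land p5) \land p2)):
    \lnot ((p1 \land p5) \land p2): β-rule — branch into \lnot (p1 \land p5)  //  \lnot p2.
      branch 2.1 (add \lnot (p1 \land p5)):
        \lnot (p1 \land p5): β-rule — branch into \lnot p1  //  \lnot p5.
          branch 2.1.1 (add \lnot p1):
            × closes — contains both p1 and \lnot p1.
          branch 2.1.2 (add \lnot p5):
            × closes — contains both p5 and \lnot p5.
      branch 2.2 (add \lnot p2):
        × closes — contains both p2 and \lnot p2.
All 4 branches close.
Every branch closed, so the negation is unsatisfiable and the formula is valid.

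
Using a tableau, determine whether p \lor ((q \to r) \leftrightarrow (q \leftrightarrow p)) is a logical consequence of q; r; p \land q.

Yes

Initial set: {q; r; (p \land q); \lnot (p \lor ((q \to r) \leftrightarrow (q \leftrightarrow p)))}.
(p \land q): α-rule — add p, q.
\lnot (p \lor ((q \to r) \leftrightarrow (q \leftrightarrow p))): α-rule — add \lnot p, \lnot ((q \to r) \leftrightarrow (q \leftrightarrow p)).
× closes — contains both p and \lnot p.
All 1 branch closes.
Every branch closed, so the premises entail the conclusion.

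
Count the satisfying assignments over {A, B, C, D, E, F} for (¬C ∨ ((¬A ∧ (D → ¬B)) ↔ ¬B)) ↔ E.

Initial set: {((¬C ∨ ((¬A ∧ (D → ¬B)) ↔ ¬B)) ↔ E)}.
((¬C ∨ ((¬A ∧ (D → ¬B)) ↔ ¬B)) ↔ E): β-rule — branch into (¬C ∨ ((¬A ∧ (D → ¬B)) ↔ ¬B)), E  //  ¬(¬C ∨ ((¬A ∧ (D → ¬B)) ↔ ¬B)), ¬E.
  branch 1 (add (¬C ∨ ((¬A ∧ (D → ¬B)) ↔ ¬B)), E):
    (¬C ∨ ((¬A ∧ (D → ¬B)) ↔ ¬B)): β-rule — branch into ¬C  //  ((¬A ∧ (D → ¬B)) ↔ ¬B).
      branch 1.1 (add ¬C):
        ○ open, literals {C=0, E=1}.
      branch 1.2 (add ((¬A ∧ (D → ¬B)) ↔ ¬B)):
        ((¬A ∧ (D → ¬B)) ↔ ¬B): β-rule — branch into (¬A ∧ (D → ¬B)), ¬B  //  ¬(¬A ∧ (D → ¬B)), ¬¬B.
          branch 1.2.1 (add (¬A ∧ (D → ¬B)), ¬B):
            (¬A ∧ (D → ¬B)): α-rule — add ¬A, (D → ¬B).
            (D → ¬B): β-rule — branch into ¬D  //  ¬B.
              branch 1.2.1.1 (add ¬D):
                ○ open, literals {A=0, B=0, D=0, E=1}.
              branch 1.2.1.2 (add ¬B):
                ○ open, literals {A=0, B=0, E=1}.
          branch 1.2.2 (add ¬(¬A ∧ (D → ¬B)), ¬¬B):
            ¬(¬A ∧ (D → ¬B)): β-rule — branch into ¬¬A  //  ¬(D → ¬B).
              branch 1.2.2.1 (add ¬¬A):
                ○ open, literals {A=1, B=1, E=1}.
              branch 1.2.2.2 (add ¬(D → ¬B)):
                ¬(D → ¬B): α-rule — add D, ¬¬B.
                ○ open, literals {B=1, D=1, E=1}.
  branch 2 (add ¬(¬C ∨ ((¬A ∧ (D → ¬B)) ↔ ¬B)), ¬E):
    ¬(¬C ∨ ((¬A ∧ (D → ¬B)) ↔ ¬B)): α-rule — add ¬¬C, ¬((¬A ∧ (D → ¬B)) ↔ ¬B).
    ¬((¬A ∧ (D → ¬B)) ↔ ¬B): β-rule — branch into (¬A ∧ (D → ¬B)), ¬¬B  //  ¬(¬A ∧ (D → ¬B)), ¬B.
      branch 2.1 (add (¬A ∧ (D → ¬B)), ¬¬B):
        (¬A ∧ (D → ¬B)): α-rule — add ¬A, (D → ¬B).
        (D → ¬B): β-rule — branch into ¬D  //  ¬B.
          branch 2.1.1 (add ¬D):
            ○ open, literals {A=0, B=1, C=1, D=0, E=0}.
          branch 2.1.2 (add ¬B):
            × closes — contains both B and ¬B.
      branch 2.2 (add ¬(¬A ∧ (D → ¬B)), ¬B):
        ¬(¬A ∧ (D → ¬B)): β-rule — branch into ¬¬A  //  ¬(D → ¬B).
          branch 2.2.1 (add ¬¬A):
            ○ open, literals {A=1, B=0, C=1, E=0}.
          branch 2.2.2 (add ¬(D → ¬B)):
            ¬(D → ¬B): α-rule — add D, ¬¬B.
            × closes — contains both B and ¬B.
2 branches closed, 7 open.
Each open branch fixes some atoms; the unmentioned ones are free. Counting distinct full assignments: branch {C=0, E=1} (A, B, D, F) contributes 16 new; branch {A=0, B=0, D=0, E=1} (C, F) contributes 2 new; branch {A=0, B=0, E=1} (C, D, F) contributes 2 new; branch {A=1, B=1, E=1} (C, D, F) contributes 4 new; branch {B=1, D=1, E=1} (A, C, F) contributes 2 new; branch {A=0, B=1, C=1, D=0, E=0} (F) contributes 2 new; branch {A=1, B=0, C=1, E=0} (D, F) contributes 4 new. Total: 32.

32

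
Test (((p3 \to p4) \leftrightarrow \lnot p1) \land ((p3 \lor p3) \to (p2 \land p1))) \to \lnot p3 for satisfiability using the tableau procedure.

Initial set: {((((p3 \to p4) \leftrightarrow \lnot p1) \land ((p3 \lor p3) \to (p2 \land p1))) \to \lnot p3)}.
((((p3 \to p4) \leftrightarrow \lnot p1) \land ((p3 \lor p3) \to (p2 \land p1))) \to \lnot p3): β-rule — branch into \lnot (((p3 \to p4) \leftrightarrow \lnot p1) \land ((p3 \lor p3) \to (p2 \land p1)))  //  \lnot p3.
  branch 1 (add \lnot (((p3 \to p4) \leftrightarrow \lnot p1) \land ((p3 \lor p3) \to (p2 \land p1)))):
    \lnot (((p3 \to p4) \leftrightarrow \lnot p1) \land ((p3 \lor p3) \to (p2 \land p1))): β-rule — branch into \lnot ((p3 \to p4) \leftrightarrow \lnot p1)  //  \lnot ((p3 \lor p3) \to (p2 \land p1)).
      branch 1.1 (add \lnot ((p3 \to p4) \leftrightarrow \lnot p1)):
        \lnot ((p3 \to p4) \leftrightarrow \lnot p1): β-rule — branch into (p3 \to p4), \lnot \lnot p1  //  \lnot (p3 \to p4), \lnot p1.
          branch 1.1.1 (add (p3 \to p4), \lnot \lnot p1):
            (p3 \to p4): β-rule — branch into \lnot p3  //  p4.
              branch 1.1.1.1 (add \lnot p3):
                ○ open, literals {p1=true, p3=false}.
              branch 1.1.1.2 (add p4):
                ○ open, literals {p1=true, p4=true}.
          branch 1.1.2 (add \lnot (p3 \to p4), \lnot p1):
            \lnot (p3 \to p4): α-rule — add p3, \lnot p4.
            ○ open, literals {p1=false, p3=true, p4=false}.
      branch 1.2 (add \lnot ((p3 \lor p3) \to (p2 \land p1))):
        \lnot ((p3 \lor p3) \to (p2 \land p1)): α-rule — add (p3 \lor p3), \lnot (p2 \land p1).
        (p3 \lor p3): β-rule — branch into p3  //  p3.
          branch 1.2.1 (add p3):
            \lnot (p2 \land p1): β-rule — branch into \lnot p2  //  \lnot p1.
              branch 1.2.1.1 (add \lnot p2):
                ○ open, literals {p2=false, p3=true}.
              branch 1.2.1.2 (add \lnot p1):
                ○ open, literals {p1=false, p3=true}.
          branch 1.2.2 (add p3):
            \lnot (p2 \land p1): β-rule — branch into \lnot p2  //  \lnot p1.
              branch 1.2.2.1 (add \lnot p2):
                ○ open, literals {p2=false, p3=true}.
              branch 1.2.2.2 (add \lnot p1):
                ○ open, literals {p1=false, p3=true}.
  branch 2 (add \lnot p3):
    ○ open, literals {p3=false}.
0 branches closed, 8 open.
An open branch gives a satisfying assignment: p1=true, p3=false.

Satisfiable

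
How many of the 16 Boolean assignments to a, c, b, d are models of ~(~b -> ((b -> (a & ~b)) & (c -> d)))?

2

Initial set: {~(~b -> ((b -> (a & ~b)) & (c -> d)))}.
~(~b -> ((b -> (a & ~b)) & (c -> d))): α-rule — add ~b, ~((b -> (a & ~b)) & (c -> d)).
~((b -> (a & ~b)) & (c -> d)): β-rule — branch into ~(b -> (a & ~b))  //  ~(c -> d).
  branch 1 (add ~(b -> (a & ~b))):
    ~(b -> (a & ~b)): α-rule — add b, ~(a & ~b).
    × closes — contains both b and ~b.
  branch 2 (add ~(c -> d)):
    ~(c -> d): α-rule — add c, ~d.
    ○ open, literals {b=0, c=1, d=0}.
1 branch closed, 1 open.
Each open branch fixes some atoms; the unmentioned ones are free. Counting distinct full assignments: branch {b=0, c=1, d=0} (a) contributes 2 new. Total: 2.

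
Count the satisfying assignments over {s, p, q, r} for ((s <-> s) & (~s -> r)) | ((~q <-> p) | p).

Initial set: {(((s <-> s) & (~s -> r)) | ((~q <-> p) | p))}.
(((s <-> s) & (~s -> r)) | ((~q <-> p) | p)): β-rule — branch into ((s <-> s) & (~s -> r))  //  ((~q <-> p) | p).
  branch 1 (add ((s <-> s) & (~s -> r))):
    ((s <-> s) & (~s -> r)): α-rule — add (s <-> s), (~s -> r).
    (s <-> s): β-rule — branch into s, s  //  ~s, ~s.
      branch 1.1 (add s, s):
        (~s -> r): β-rule — branch into ~~s  //  r.
          branch 1.1.1 (add ~~s):
            ○ open, literals {s=1}.
          branch 1.1.2 (add r):
            ○ open, literals {r=1, s=1}.
      branch 1.2 (add ~s, ~s):
        (~s -> r): β-rule — branch into ~~s  //  r.
          branch 1.2.1 (add ~~s):
            × closes — contains both s and ~s.
          branch 1.2.2 (add r):
            ○ open, literals {r=1, s=0}.
  branch 2 (add ((~q <-> p) | p)):
    ((~q <-> p) | p): β-rule — branch into (~q <-> p)  //  p.
      branch 2.1 (add (~q <-> p)):
        (~q <-> p): β-rule — branch into ~q, p  //  ~~q, ~p.
          branch 2.1.1 (add ~q, p):
            ○ open, literals {p=1, q=0}.
          branch 2.1.2 (add ~~q, ~p):
            ○ open, literals {p=0, q=1}.
      branch 2.2 (add p):
        ○ open, literals {p=1}.
1 branch closed, 6 open.
Each open branch fixes some atoms; the unmentioned ones are free. Counting distinct full assignments: branch {s=1} (p, q, r) contributes 8 new; branch {r=1, s=1} (p, q) contributes 0 new; branch {r=1, s=0} (p, q) contributes 4 new; branch {p=1, q=0} (s, r) contributes 1 new; branch {p=0, q=1} (s, r) contributes 1 new; branch {p=1} (s, q, r) contributes 1 new. Total: 15.

15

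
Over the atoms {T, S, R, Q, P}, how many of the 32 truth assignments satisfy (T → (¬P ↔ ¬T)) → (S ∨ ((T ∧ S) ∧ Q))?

20

Initial set: {((T → (¬P ↔ ¬T)) → (S ∨ ((T ∧ S) ∧ Q)))}.
((T → (¬P ↔ ¬T)) → (S ∨ ((T ∧ S) ∧ Q))): β-rule — branch into ¬(T → (¬P ↔ ¬T))  //  (S ∨ ((T ∧ S) ∧ Q)).
  branch 1 (add ¬(T → (¬P ↔ ¬T))):
    ¬(T → (¬P ↔ ¬T)): α-rule — add T, ¬(¬P ↔ ¬T).
    ¬(¬P ↔ ¬T): β-rule — branch into ¬P, ¬¬T  //  ¬¬P, ¬T.
      branch 1.1 (add ¬P, ¬¬T):
        ○ open, literals {P=F, T=T}.
      branch 1.2 (add ¬¬P, ¬T):
        × closes — contains both T and ¬T.
  branch 2 (add (S ∨ ((T ∧ S) ∧ Q))):
    (S ∨ ((T ∧ S) ∧ Q)): β-rule — branch into S  //  ((T ∧ S) ∧ Q).
      branch 2.1 (add S):
        ○ open, literals {S=T}.
      branch 2.2 (add ((T ∧ S) ∧ Q)):
        ((T ∧ S) ∧ Q): α-rule — add (T ∧ S), Q.
        (T ∧ S): α-rule — add T, S.
        ○ open, literals {Q=T, S=T, T=T}.
1 branch closed, 3 open.
Each open branch fixes some atoms; the unmentioned ones are free. Counting distinct full assignments: branch {P=F, T=T} (S, R, Q) contributes 8 new; branch {S=T} (T, R, Q, P) contributes 12 new; branch {Q=T, S=T, T=T} (R, P) contributes 0 new. Total: 20.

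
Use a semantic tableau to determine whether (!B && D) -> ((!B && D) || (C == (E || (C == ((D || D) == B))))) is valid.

Assume the negation and expand:
Initial set: {!((!B && D) -> ((!B && D) || (C == (E || (C == ((D || D) == B))))))}.
!((!B && D) -> ((!B && D) || (C == (E || (C == ((D || D) == B)))))): α-rule — add (!B && D), !((!B && D) || (C == (E || (C == ((D || D) == B))))).
(!B && D): α-rule — add !B, D.
!((!B && D) || (C == (E || (C == ((D || D) == B))))): α-rule — add !(!B && D), !(C == (E || (C == ((D || D) == B)))).
!(!B && D): β-rule — branch into !!B  //  !D.
  branch 1 (add !!B):
    × closes — contains both B and !B.
  branch 2 (add !D):
    × closes — contains both D and !D.
All 2 branches close.
Every branch closed, so the negation is unsatisfiable and the formula is valid.

Valid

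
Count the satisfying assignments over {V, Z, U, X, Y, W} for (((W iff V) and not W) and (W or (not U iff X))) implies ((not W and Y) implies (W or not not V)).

Initial set: {((((W iff V) and not W) and (W or (not U iff X))) implies ((not W and Y) implies (W or not not V)))}.
((((W iff V) and not W) and (W or (not U iff X))) implies ((not W and Y) implies (W or not not V))): β-rule — branch into not (((W iff V) and not W) and (W or (not U iff X)))  //  ((not W and Y) implies (W or not not V)).
  branch 1 (add not (((W iff V) and not W) and (W or (not U iff X)))):
    not (((W iff V) and not W) and (W or (not U iff X))): β-rule — branch into not ((W iff V) and not W)  //  not (W or (not U iff X)).
      branch 1.1 (add not ((W iff V) and not W)):
        not ((W iff V) and not W): β-rule — branch into not (W iff V)  //  not not W.
          branch 1.1.1 (add not (W iff V)):
            not (W iff V): β-rule — branch into W, not V  //  not W, V.
              branch 1.1.1.1 (add W, not V):
                ○ open, literals {V=0, W=1}.
              branch 1.1.1.2 (add not W, V):
                ○ open, literals {V=1, W=0}.
          branch 1.1.2 (add not not W):
            ○ open, literals {W=1}.
      branch 1.2 (add not (W or (not U iff X))):
        not (W or (not U iff X)): α-rule — add not W, not (not U iff X).
        not (not U iff X): β-rule — branch into not U, not X  //  not not U, X.
          branch 1.2.1 (add not U, not X):
            ○ open, literals {U=0, W=0, X=0}.
          branch 1.2.2 (add not not U, X):
            ○ open, literals {U=1, W=0, X=1}.
  branch 2 (add ((not W and Y) implies (W or not not V))):
    ((not W and Y) implies (W or not not V)): β-rule — branch into not (not W and Y)  //  (W or not not V).
      branch 2.1 (add not (not W and Y)):
        not (not W and Y): β-rule — branch into not not W  //  not Y.
          branch 2.1.1 (add not not W):
            ○ open, literals {W=1}.
          branch 2.1.2 (add not Y):
            ○ open, literals {Y=0}.
      branch 2.2 (add (W or not not V)):
        (W or not not V): β-rule — branch into W  //  not not V.
          branch 2.2.1 (add W):
            ○ open, literals {W=1}.
          branch 2.2.2 (add not not V):
            not not V: drop double negation, giving V.
            ○ open, literals {V=1}.
0 branches closed, 9 open.
Each open branch fixes some atoms; the unmentioned ones are free. Counting distinct full assignments: branch {V=0, W=1} (Z, U, X, Y) contributes 16 new; branch {V=1, W=0} (Z, U, X, Y) contributes 16 new; branch {W=1} (V, Z, U, X, Y) contributes 16 new; branch {U=0, W=0, X=0} (V, Z, Y) contributes 4 new; branch {U=1, W=0, X=1} (V, Z, Y) contributes 4 new; branch {W=1} (V, Z, U, X, Y) contributes 0 new; branch {Y=0} (V, Z, U, X, W) contributes 4 new; branch {W=1} (V, Z, U, X, Y) contributes 0 new; branch {V=1} (Z, U, X, Y, W) contributes 0 new. Total: 60.

60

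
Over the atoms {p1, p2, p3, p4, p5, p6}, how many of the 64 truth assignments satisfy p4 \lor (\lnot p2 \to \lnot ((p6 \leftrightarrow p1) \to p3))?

Initial set: {T (p4 \lor (\lnot p2 \to \lnot ((p6 \leftrightarrow p1) \to p3)))}.
T (p4 \lor (\lnot p2 \to \lnot ((p6 \leftrightarrow p1) \to p3))): β-rule — branch into T p4  //  T (\lnot p2 \to \lnot ((p6 \leftrightarrow p1) \to p3)).
  branch 1 (add T p4):
    ○ open, literals {p4=T}.
  branch 2 (add T (\lnot p2 \to \lnot ((p6 \leftrightarrow p1) \to p3))):
    T (\lnot p2 \to \lnot ((p6 \leftrightarrow p1) \to p3)): β-rule — branch into F \lnot p2  //  T \lnot ((p6 \leftrightarrow p1) \to p3).
      branch 2.1 (add F \lnot p2):
        ○ open, literals {p2=T}.
      branch 2.2 (add T \lnot ((p6 \leftrightarrow p1) \to p3)):
        T \lnot ((p6 \leftrightarrow p1) \to p3): α-rule — add T (p6 \leftrightarrow p1), F p3.
        T (p6 \leftrightarrow p1): β-rule — branch into T p6, T p1  //  F p6, F p1.
          branch 2.2.1 (add T p6, T p1):
            ○ open, literals {p1=T, p3=F, p6=T}.
          branch 2.2.2 (add F p6, F p1):
            ○ open, literals {p1=F, p3=F, p6=F}.
0 branches closed, 4 open.
Each open branch fixes some atoms; the unmentioned ones are free. Counting distinct full assignments: branch {p4=T} (p1, p2, p3, p5, p6) contributes 32 new; branch {p2=T} (p1, p3, p4, p5, p6) contributes 16 new; branch {p1=T, p3=F, p6=T} (p2, p4, p5) contributes 2 new; branch {p1=F, p3=F, p6=F} (p2, p4, p5) contributes 2 new. Total: 52.

52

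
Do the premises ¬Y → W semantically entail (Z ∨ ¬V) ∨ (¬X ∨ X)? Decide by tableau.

Initial set: {T (¬Y → W); F ((Z ∨ ¬V) ∨ (¬X ∨ X))}.
F ((Z ∨ ¬V) ∨ (¬X ∨ X)): α-rule — add F (Z ∨ ¬V), F (¬X ∨ X).
F (Z ∨ ¬V): α-rule — add F Z, F ¬V.
F (¬X ∨ X): α-rule — add F ¬X, F X.
× closes — contains both X and ¬X.
All 1 branch closes.
Every branch closed, so the premises entail the conclusion.

Yes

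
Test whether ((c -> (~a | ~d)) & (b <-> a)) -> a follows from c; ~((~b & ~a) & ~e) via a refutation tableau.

Initial set: {c; ~((~b & ~a) & ~e); ~(((c -> (~a | ~d)) & (b <-> a)) -> a)}.
~(((c -> (~a | ~d)) & (b <-> a)) -> a): α-rule — add ((c -> (~a | ~d)) & (b <-> a)), ~a.
((c -> (~a | ~d)) & (b <-> a)): α-rule — add (c -> (~a | ~d)), (b <-> a).
~((~b & ~a) & ~e): β-rule — branch into ~(~b & ~a)  //  ~~e.
  branch 1 (add ~(~b & ~a)):
    (c -> (~a | ~d)): β-rule — branch into ~c  //  (~a | ~d).
      branch 1.1 (add ~c):
        × closes — contains both c and ~c.
      branch 1.2 (add (~a | ~d)):
        (b <-> a): β-rule — branch into b, a  //  ~b, ~a.
          branch 1.2.1 (add b, a):
            × closes — contains both a and ~a.
          branch 1.2.2 (add ~b, ~a):
            ~(~b & ~a): β-rule — branch into ~~b  //  ~~a.
              branch 1.2.2.1 (add ~~b):
                × closes — contains both b and ~b.
              branch 1.2.2.2 (add ~~a):
                × closes — contains both a and ~a.
  branch 2 (add ~~e):
    (c -> (~a | ~d)): β-rule — branch into ~c  //  (~a | ~d).
      branch 2.1 (add ~c):
        × closes — contains both c and ~c.
      branch 2.2 (add (~a | ~d)):
        (b <-> a): β-rule — branch into b, a  //  ~b, ~a.
          branch 2.2.1 (add b, a):
            × closes — contains both a and ~a.
          branch 2.2.2 (add ~b, ~a):
            (~a | ~d): β-rule — branch into ~a  //  ~d.
              branch 2.2.2.1 (add ~a):
                ○ open, literals {a=false, b=false, c=true, e=true}.
              branch 2.2.2.2 (add ~d):
                ○ open, literals {a=false, b=false, c=true, d=false, e=true}.
6 branches closed, 2 open.
An open branch gives a countermodel: a=false, b=false, c=true, e=true (unmentioned atoms arbitrary); the premises hold there but the conclusion fails.

No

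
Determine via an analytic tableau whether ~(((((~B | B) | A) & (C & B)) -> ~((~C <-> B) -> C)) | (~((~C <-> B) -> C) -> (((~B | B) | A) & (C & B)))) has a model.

Initial set: {~(((((~B | B) | A) & (C & B)) -> ~((~C <-> B) -> C)) | (~((~C <-> B) -> C) -> (((~B | B) | A) & (C & B))))}.
~(((((~B | B) | A) & (C & B)) -> ~((~C <-> B) -> C)) | (~((~C <-> B) -> C) -> (((~B | B) | A) & (C & B)))): α-rule — add ~((((~B | B) | A) & (C & B)) -> ~((~C <-> B) -> C)), ~(~((~C <-> B) -> C) -> (((~B | B) | A) & (C & B))).
~((((~B | B) | A) & (C & B)) -> ~((~C <-> B) -> C)): α-rule — add (((~B | B) | A) & (C & B)), ~~((~C <-> B) -> C).
~(~((~C <-> B) -> C) -> (((~B | B) | A) & (C & B))): α-rule — add ~((~C <-> B) -> C), ~(((~B | B) | A) & (C & B)).
(((~B | B) | A) & (C & B)): α-rule — add ((~B | B) | A), (C & B).
~((~C <-> B) -> C): α-rule — add (~C <-> B), ~C.
(C & B): α-rule — add C, B.
× closes — contains both C and ~C.
All 1 branch closes.
Every branch closed; the formula is unsatisfiable.

Unsatisfiable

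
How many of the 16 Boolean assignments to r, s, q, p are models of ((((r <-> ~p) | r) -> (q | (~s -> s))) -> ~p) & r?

Initial set: {(((((r <-> ~p) | r) -> (q | (~s -> s))) -> ~p) & r)}.
(((((r <-> ~p) | r) -> (q | (~s -> s))) -> ~p) & r): α-rule — add ((((r <-> ~p) | r) -> (q | (~s -> s))) -> ~p), r.
((((r <-> ~p) | r) -> (q | (~s -> s))) -> ~p): β-rule — branch into ~(((r <-> ~p) | r) -> (q | (~s -> s)))  //  ~p.
  branch 1 (add ~(((r <-> ~p) | r) -> (q | (~s -> s)))):
    ~(((r <-> ~p) | r) -> (q | (~s -> s))): α-rule — add ((r <-> ~p) | r), ~(q | (~s -> s)).
    ~(q | (~s -> s)): α-rule — add ~q, ~(~s -> s).
    ~(~s -> s): α-rule — add ~s, ~s.
    ((r <-> ~p) | r): β-rule — branch into (r <-> ~p)  //  r.
      branch 1.1 (add (r <-> ~p)):
        (r <-> ~p): β-rule — branch into r, ~p  //  ~r, ~~p.
          branch 1.1.1 (add r, ~p):
            ○ open, literals {p=0, q=0, r=1, s=0}.
          branch 1.1.2 (add ~r, ~~p):
            × closes — contains both r and ~r.
      branch 1.2 (add r):
        ○ open, literals {q=0, r=1, s=0}.
  branch 2 (add ~p):
    ○ open, literals {p=0, r=1}.
1 branch closed, 3 open.
Each open branch fixes some atoms; the unmentioned ones are free. Counting distinct full assignments: branch {p=0, q=0, r=1, s=0} (none free) contributes 1 new; branch {q=0, r=1, s=0} (p) contributes 1 new; branch {p=0, r=1} (s, q) contributes 3 new. Total: 5.

5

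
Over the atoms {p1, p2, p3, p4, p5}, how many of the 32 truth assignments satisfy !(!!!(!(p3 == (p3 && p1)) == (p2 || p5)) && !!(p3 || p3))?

24

Initial set: {T !(!!!(!(p3 == (p3 && p1)) == (p2 || p5)) && !!(p3 || p3))}.
T !(!!!(!(p3 == (p3 && p1)) == (p2 || p5)) && !!(p3 || p3)): β-rule — branch into F !!!(!(p3 == (p3 && p1)) == (p2 || p5))  //  F !!(p3 || p3).
  branch 1 (add F !!!(!(p3 == (p3 && p1)) == (p2 || p5))):
    F !!!(!(p3 == (p3 && p1)) == (p2 || p5)): drop double negation, giving F !(!(p3 == (p3 && p1)) == (p2 || p5)).
    F !(!(p3 == (p3 && p1)) == (p2 || p5)): β-rule — branch into T !(p3 == (p3 && p1)), T (p2 || p5)  //  F !(p3 == (p3 && p1)), F (p2 || p5).
      branch 1.1 (add T !(p3 == (p3 && p1)), T (p2 || p5)):
        T !(p3 == (p3 && p1)): β-rule — branch into T p3, F (p3 && p1)  //  F p3, T (p3 && p1).
          branch 1.1.1 (add T p3, F (p3 && p1)):
            T (p2 || p5): β-rule — branch into T p2  //  T p5.
              branch 1.1.1.1 (add T p2):
                F (p3 && p1): β-rule — branch into F p3  //  F p1.
                  branch 1.1.1.1.1 (add F p3):
                    × closes — contains both p3 and !p3.
                  branch 1.1.1.1.2 (add F p1):
                    ○ open, literals {p1=false, p2=true, p3=true}.
              branch 1.1.1.2 (add T p5):
                F (p3 && p1): β-rule — branch into F p3  //  F p1.
                  branch 1.1.1.2.1 (add F p3):
                    × closes — contains both p3 and !p3.
                  branch 1.1.1.2.2 (add F p1):
                    ○ open, literals {p1=false, p3=true, p5=true}.
          branch 1.1.2 (add F p3, T (p3 && p1)):
            T (p3 && p1): α-rule — add T p3, T p1.
            × closes — contains both p3 and !p3.
      branch 1.2 (add F !(p3 == (p3 && p1)), F (p2 || p5)):
        F (p2 || p5): α-rule — add F p2, F p5.
        F !(p3 == (p3 && p1)): β-rule — branch into T p3, T (p3 && p1)  //  F p3, F (p3 && p1).
          branch 1.2.1 (add T p3, T (p3 && p1)):
            T (p3 && p1): α-rule — add T p3, T p1.
            ○ open, literals {p1=true, p2=false, p3=true, p5=false}.
          branch 1.2.2 (add F p3, F (p3 && p1)):
            F (p3 && p1): β-rule — branch into F p3  //  F p1.
              branch 1.2.2.1 (add F p3):
                ○ open, literals {p2=false, p3=false, p5=false}.
              branch 1.2.2.2 (add F p1):
                ○ open, literals {p1=false, p2=false, p3=false, p5=false}.
  branch 2 (add F !!(p3 || p3)):
    F !!(p3 || p3): drop double negation, giving F (p3 || p3).
    F (p3 || p3): α-rule — add F p3, F p3.
    ○ open, literals {p3=false}.
3 branches closed, 6 open.
Each open branch fixes some atoms; the unmentioned ones are free. Counting distinct full assignments: branch {p1=false, p2=true, p3=true} (p4, p5) contributes 4 new; branch {p1=false, p3=true, p5=true} (p2, p4) contributes 2 new; branch {p1=true, p2=false, p3=true, p5=false} (p4) contributes 2 new; branch {p2=false, p3=false, p5=false} (p1, p4) contributes 4 new; branch {p1=false, p2=false, p3=false, p5=false} (p4) contributes 0 new; branch {p3=false} (p1, p2, p4, p5) contributes 12 new. Total: 24.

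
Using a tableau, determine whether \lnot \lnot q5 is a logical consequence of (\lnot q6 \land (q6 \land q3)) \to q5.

No

Initial set: {T ((\lnot q6 \land (q6 \land q3)) \to q5); F \lnot \lnot q5}.
F \lnot \lnot q5: drop double negation, giving F q5.
T ((\lnot q6 \land (q6 \land q3)) \to q5): β-rule — branch into F (\lnot q6 \land (q6 \land q3))  //  T q5.
  branch 1 (add F (\lnot q6 \land (q6 \land q3))):
    F (\lnot q6 \land (q6 \land q3)): β-rule — branch into F \lnot q6  //  F (q6 \land q3).
      branch 1.1 (add F \lnot q6):
        ○ open, literals {q5=0, q6=1}.
      branch 1.2 (add F (q6 \land q3)):
        F (q6 \land q3): β-rule — branch into F q6  //  F q3.
          branch 1.2.1 (add F q6):
            ○ open, literals {q5=0, q6=0}.
          branch 1.2.2 (add F q3):
            ○ open, literals {q3=0, q5=0}.
  branch 2 (add T q5):
    × closes — contains both q5 and \lnot q5.
1 branch closed, 3 open.
An open branch gives a countermodel: q5=0, q6=1 (unmentioned atoms arbitrary); the premises hold there but the conclusion fails.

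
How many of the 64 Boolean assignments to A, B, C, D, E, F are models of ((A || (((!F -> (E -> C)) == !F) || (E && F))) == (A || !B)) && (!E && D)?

12

Initial set: {T (((A || (((!F -> (E -> C)) == !F) || (E && F))) == (A || !B)) && (!E && D))}.
T (((A || (((!F -> (E -> C)) == !F) || (E && F))) == (A || !B)) && (!E && D)): α-rule — add T ((A || (((!F -> (E -> C)) == !F) || (E && F))) == (A || !B)), T (!E && D).
T (!E && D): α-rule — add T !E, T D.
T ((A || (((!F -> (E -> C)) == !F) || (E && F))) == (A || !B)): β-rule — branch into T (A || (((!F -> (E -> C)) == !F) || (E && F))), T (A || !B)  //  F (A || (((!F -> (E -> C)) == !F) || (E && F))), F (A || !B).
  branch 1 (add T (A || (((!F -> (E -> C)) == !F) || (E && F))), T (A || !B)):
    T (A || (((!F -> (E -> C)) == !F) || (E && F))): β-rule — branch into T A  //  T (((!F -> (E -> C)) == !F) || (E && F)).
      branch 1.1 (add T A):
        T (A || !B): β-rule — branch into T A  //  T !B.
          branch 1.1.1 (add T A):
            ○ open, literals {A=true, D=true, E=false}.
          branch 1.1.2 (add T !B):
            ○ open, literals {A=true, B=false, D=true, E=false}.
      branch 1.2 (add T (((!F -> (E -> C)) == !F) || (E && F))):
        T (A || !B): β-rule — branch into T A  //  T !B.
          branch 1.2.1 (add T A):
            T (((!F -> (E -> C)) == !F) || (E && F)): β-rule — branch into T ((!F -> (E -> C)) == !F)  //  T (E && F).
              branch 1.2.1.1 (add T ((!F -> (E -> C)) == !F)):
                T ((!F -> (E -> C)) == !F): β-rule — branch into T (!F -> (E -> C)), T !F  //  F (!F -> (E -> C)), F !F.
                  branch 1.2.1.1.1 (add T (!F -> (E -> C)), T !F):
                    T (!F -> (E -> C)): β-rule — branch into F !F  //  T (E -> C).
                      branch 1.2.1.1.1.1 (add F !F):
                        × closes — contains both F and !F.
                      branch 1.2.1.1.1.2 (add T (E -> C)):
                        T (E -> C): β-rule — branch into F E  //  T C.
                          branch 1.2.1.1.1.2.1 (add F E):
                            ○ open, literals {A=true, D=true, E=false, F=false}.
                          branch 1.2.1.1.1.2.2 (add T C):
                            ○ open, literals {A=true, C=true, D=true, E=false, F=false}.
                  branch 1.2.1.1.2 (add F (!F -> (E -> C)), F !F):
                    F (!F -> (E -> C)): α-rule — add T !F, F (E -> C).
                    × closes — contains both F and !F.
              branch 1.2.1.2 (add T (E && F)):
                T (E && F): α-rule — add T E, T F.
                × closes — contains both E and !E.
          branch 1.2.2 (add T !B):
            T (((!F -> (E -> C)) == !F) || (E && F)): β-rule — branch into T ((!F -> (E -> C)) == !F)  //  T (E && F).
              branch 1.2.2.1 (add T ((!F -> (E -> C)) == !F)):
                T ((!F -> (E -> C)) == !F): β-rule — branch into T (!F -> (E -> C)), T !F  //  F (!F -> (E -> C)), F !F.
                  branch 1.2.2.1.1 (add T (!F -> (E -> C)), T !F):
                    T (!F -> (E -> C)): β-rule — branch into F !F  //  T (E -> C).
                      branch 1.2.2.1.1.1 (add F !F):
                        × closes — contains both F and !F.
                      branch 1.2.2.1.1.2 (add T (E -> C)):
                        T (E -> C): β-rule — branch into F E  //  T C.
                          branch 1.2.2.1.1.2.1 (add F E):
                            ○ open, literals {B=false, D=true, E=false, F=false}.
                          branch 1.2.2.1.1.2.2 (add T C):
                            ○ open, literals {B=false, C=true, D=true, E=false, F=false}.
                  branch 1.2.2.1.2 (add F (!F -> (E -> C)), F !F):
                    F (!F -> (E -> C)): α-rule — add T !F, F (E -> C).
                    × closes — contains both F and !F.
              branch 1.2.2.2 (add T (E && F)):
                T (E && F): α-rule — add T E, T F.
                × closes — contains both E and !E.
  branch 2 (add F (A || (((!F -> (E -> C)) == !F) || (E && F))), F (A || !B)):
    F (A || (((!F -> (E -> C)) == !F) || (E && F))): α-rule — add F A, F (((!F -> (E -> C)) == !F) || (E && F)).
    F (A || !B): α-rule — add F A, F !B.
    F (((!F -> (E -> C)) == !F) || (E && F)): α-rule — add F ((!F -> (E -> C)) == !F), F (E && F).
    F ((!F -> (E -> C)) == !F): β-rule — branch into T (!F -> (E -> C)), F !F  //  F (!F -> (E -> C)), T !F.
      branch 2.1 (add T (!F -> (E -> C)), F !F):
        F (E && F): β-rule — branch into F E  //  F F.
          branch 2.1.1 (add F E):
            T (!F -> (E -> C)): β-rule — branch into F !F  //  T (E -> C).
              branch 2.1.1.1 (add F !F):
                ○ open, literals {A=false, B=true, D=true, E=false, F=true}.
              branch 2.1.1.2 (add T (E -> C)):
                T (E -> C): β-rule — branch into F E  //  T C.
                  branch 2.1.1.2.1 (add F E):
                    ○ open, literals {A=false, B=true, D=true, E=false, F=true}.
                  branch 2.1.1.2.2 (add T C):
                    ○ open, literals {A=false, B=true, C=true, D=true, E=false, F=true}.
          branch 2.1.2 (add F F):
            × closes — contains both F and !F.
      branch 2.2 (add F (!F -> (E -> C)), T !F):
        F (!F -> (E -> C)): α-rule — add T !F, F (E -> C).
        F (E -> C): α-rule — add T E, F C.
        × closes — contains both E and !E.
8 branches closed, 9 open.
Each open branch fixes some atoms; the unmentioned ones are free. Counting distinct full assignments: branch {A=true, D=true, E=false} (B, C, F) contributes 8 new; branch {A=true, B=false, D=true, E=false} (C, F) contributes 0 new; branch {A=true, D=true, E=false, F=false} (B, C) contributes 0 new; branch {A=true, C=true, D=true, E=false, F=false} (B) contributes 0 new; branch {B=false, D=true, E=false, F=false} (A, C) contributes 2 new; branch {B=false, C=true, D=true, E=false, F=false} (A) contributes 0 new; branch {A=false, B=true, D=true, E=false, F=true} (C) contributes 2 new; branch {A=false, B=true, D=true, E=false, F=true} (C) contributes 0 new; branch {A=false, B=true, C=true, D=true, E=false, F=true} (none free) contributes 0 new. Total: 12.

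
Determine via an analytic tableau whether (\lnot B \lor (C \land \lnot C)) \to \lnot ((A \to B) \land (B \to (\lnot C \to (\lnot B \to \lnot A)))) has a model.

Initial set: {T ((\lnot B \lor (C \land \lnot C)) \to \lnot ((A \to B) \land (B \to (\lnot C \to (\lnot B \to \lnot A)))))}.
T ((\lnot B \lor (C \land \lnot C)) \to \lnot ((A \to B) \land (B \to (\lnot C \to (\lnot B \to \lnot A))))): β-rule — branch into F (\lnot B \lor (C \land \lnot C))  //  T \lnot ((A \to B) \land (B \to (\lnot C \to (\lnot B \to \lnot A)))).
  branch 1 (add F (\lnot B \lor (C \land \lnot C))):
    F (\lnot B \lor (C \land \lnot C)): α-rule — add F \lnot B, F (C \land \lnot C).
    F (C \land \lnot C): β-rule — branch into F C  //  F \lnot C.
      branch 1.1 (add F C):
        ○ open, literals {B=1, C=0}.
      branch 1.2 (add F \lnot C):
        ○ open, literals {B=1, C=1}.
  branch 2 (add T \lnot ((A \to B) \land (B \to (\lnot C \to (\lnot B \to \lnot A))))):
    T \lnot ((A \to B) \land (B \to (\lnot C \to (\lnot B \to \lnot A)))): β-rule — branch into F (A \to B)  //  F (B \to (\lnot C \to (\lnot B \to \lnot A))).
      branch 2.1 (add F (A \to B)):
        F (A \to B): α-rule — add T A, F B.
        ○ open, literals {A=1, B=0}.
      branch 2.2 (add F (B \to (\lnot C \to (\lnot B \to \lnot A)))):
        F (B \to (\lnot C \to (\lnot B \to \lnot A))): α-rule — add T B, F (\lnot C \to (\lnot B \to \lnot A)).
        F (\lnot C \to (\lnot B \to \lnot A)): α-rule — add T \lnot C, F (\lnot B \to \lnot A).
        F (\lnot B \to \lnot A): α-rule — add T \lnot B, F \lnot A.
        × closes — contains both B and \lnot B.
1 branch closed, 3 open.
An open branch gives a satisfying assignment: B=1, C=0.

Satisfiable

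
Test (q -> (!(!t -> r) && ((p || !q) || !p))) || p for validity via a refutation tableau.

Not valid

Assume the negation and expand:
Initial set: {!((q -> (!(!t -> r) && ((p || !q) || !p))) || p)}.
!((q -> (!(!t -> r) && ((p || !q) || !p))) || p): α-rule — add !(q -> (!(!t -> r) && ((p || !q) || !p))), !p.
!(q -> (!(!t -> r) && ((p || !q) || !p))): α-rule — add q, !(!(!t -> r) && ((p || !q) || !p)).
!(!(!t -> r) && ((p || !q) || !p)): β-rule — branch into !!(!t -> r)  //  !((p || !q) || !p).
  branch 1 (add !!(!t -> r)):
    !!(!t -> r): β-rule — branch into !!t  //  r.
      branch 1.1 (add !!t):
        ○ open, literals {p=false, q=true, t=true}.
      branch 1.2 (add r):
        ○ open, literals {p=false, q=true, r=true}.
  branch 2 (add !((p || !q) || !p)):
    !((p || !q) || !p): α-rule — add !(p || !q), !!p.
    × closes — contains both p and !p.
1 branch closed, 2 open.
An open branch gives a countermodel: p=false, q=true, t=true (unmentioned atoms arbitrary); under it the original formula is false.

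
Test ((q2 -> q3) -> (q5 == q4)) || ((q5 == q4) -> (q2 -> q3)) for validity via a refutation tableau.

Valid

Assume the negation and expand:
Initial set: {!(((q2 -> q3) -> (q5 == q4)) || ((q5 == q4) -> (q2 -> q3)))}.
!(((q2 -> q3) -> (q5 == q4)) || ((q5 == q4) -> (q2 -> q3))): α-rule — add !((q2 -> q3) -> (q5 == q4)), !((q5 == q4) -> (q2 -> q3)).
!((q2 -> q3) -> (q5 == q4)): α-rule — add (q2 -> q3), !(q5 == q4).
!((q5 == q4) -> (q2 -> q3)): α-rule — add (q5 == q4), !(q2 -> q3).
!(q2 -> q3): α-rule — add q2, !q3.
(q2 -> q3): β-rule — branch into !q2  //  q3.
  branch 1 (add !q2):
    × closes — contains both q2 and !q2.
  branch 2 (add q3):
    × closes — contains both q3 and !q3.
All 2 branches close.
Every branch closed, so the negation is unsatisfiable and the formula is valid.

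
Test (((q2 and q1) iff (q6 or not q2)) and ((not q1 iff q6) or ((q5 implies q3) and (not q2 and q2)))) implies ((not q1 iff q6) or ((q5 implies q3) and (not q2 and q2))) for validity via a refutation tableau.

Assume the negation and expand:
Initial set: {not ((((q2 and q1) iff (q6 or not q2)) and ((not q1 iff q6) or ((q5 implies q3) and (not q2 and q2)))) implies ((not q1 iff q6) or ((q5 implies q3) and (not q2 and q2))))}.
not ((((q2 and q1) iff (q6 or not q2)) and ((not q1 iff q6) or ((q5 implies q3) and (not q2 and q2)))) implies ((not q1 iff q6) or ((q5 implies q3) and (not q2 and q2)))): α-rule — add (((q2 and q1) iff (q6 or not q2)) and ((not q1 iff q6) or ((q5 implies q3) and (not q2 and q2)))), not ((not q1 iff q6) or ((q5 implies q3) and (not q2 and q2))).
(((q2 and q1) iff (q6 or not q2)) and ((not q1 iff q6) or ((q5 implies q3) and (not q2 and q2)))): α-rule — add ((q2 and q1) iff (q6 or not q2)), ((not q1 iff q6) or ((q5 implies q3) and (not q2 and q2))).
not ((not q1 iff q6) or ((q5 implies q3) and (not q2 and q2))): α-rule — add not (not q1 iff q6), not ((q5 implies q3) and (not q2 and q2)).
((q2 and q1) iff (q6 or not q2)): β-rule — branch into (q2 and q1), (q6 or not q2)  //  not (q2 and q1), not (q6 or not q2).
  branch 1 (add (q2 and q1), (q6 or not q2)):
    (q2 and q1): α-rule — add q2, q1.
    ((not q1 iff q6) or ((q5 implies q3) and (not q2 and q2))): β-rule — branch into (not q1 iff q6)  //  ((q5 implies q3) and (not q2 and q2)).
      branch 1.1 (add (not q1 iff q6)):
        not (not q1 iff q6): β-rule — branch into not q1, not q6  //  not not q1, q6.
          branch 1.1.1 (add not q1, not q6):
            × closes — contains both q1 and not q1.
          branch 1.1.2 (add not not q1, q6):
            not ((q5 implies q3) and (not q2 and q2)): β-rule — branch into not (q5 implies q3)  //  not (not q2 and q2).
              branch 1.1.2.1 (add not (q5 implies q3)):
                not (q5 implies q3): α-rule — add q5, not q3.
                (q6 or not q2): β-rule — branch into q6  //  not q2.
                  branch 1.1.2.1.1 (add q6):
                    (not q1 iff q6): β-rule — branch into not q1, q6  //  not not q1, not q6.
                      branch 1.1.2.1.1.1 (add not q1, q6):
                        × closes — contains both q1 and not q1.
                      branch 1.1.2.1.1.2 (add not not q1, not q6):
                        × closes — contains both q6 and not q6.
                  branch 1.1.2.1.2 (add not q2):
                    × closes — contains both q2 and not q2.
              branch 1.1.2.2 (add not (not q2 and q2)):
                (q6 or not q2): β-rule — branch into q6  //  not q2.
                  branch 1.1.2.2.1 (add q6):
                    (not q1 iff q6): β-rule — branch into not q1, q6  //  not not q1, not q6.
                      branch 1.1.2.2.1.1 (add not q1, q6):
                        × closes — contains both q1 and not q1.
                      branch 1.1.2.2.1.2 (add not not q1, not q6):
                        × closes — contains both q6 and not q6.
                  branch 1.1.2.2.2 (add not q2):
                    × closes — contains both q2 and not q2.
      branch 1.2 (add ((q5 implies q3) and (not q2 and q2))):
        ((q5 implies q3) and (not q2 and q2)): α-rule — add (q5 implies q3), (not q2 and q2).
        (not q2 and q2): α-rule — add not q2, q2.
        × closes — contains both q2 and not q2.
  branch 2 (add not (q2 and q1), not (q6 or not q2)):
    not (q6 or not q2): α-rule — add not q6, not not q2.
    ((not q1 iff q6) or ((q5 implies q3) and (not q2 and q2))): β-rule — branch into (not q1 iff q6)  //  ((q5 implies q3) and (not q2 and q2)).
      branch 2.1 (add (not q1 iff q6)):
        not (not q1 iff q6): β-rule — branch into not q1, not q6  //  not not q1, q6.
          branch 2.1.1 (add not q1, not q6):
            not ((q5 implies q3) and (not q2 and q2)): β-rule — branch into not (q5 implies q3)  //  not (not q2 and q2).
              branch 2.1.1.1 (add not (q5 implies q3)):
                not (q5 implies q3): α-rule — add q5, not q3.
                not (q2 and q1): β-rule — branch into not q2  //  not q1.
                  branch 2.1.1.1.1 (add not q2):
                    × closes — contains both q2 and not q2.
                  branch 2.1.1.1.2 (add not q1):
                    (not q1 iff q6): β-rule — branch into not q1, q6  //  not not q1, not q6.
                      branch 2.1.1.1.2.1 (add not q1, q6):
                        × closes — contains both q6 and not q6.
                      branch 2.1.1.1.2.2 (add not not q1, not q6):
                        × closes — contains both q1 and not q1.
              branch 2.1.1.2 (add not (not q2 and q2)):
                not (q2 and q1): β-rule — branch into not q2  //  not q1.
                  branch 2.1.1.2.1 (add not q2):
                    × closes — contains both q2 and not q2.
                  branch 2.1.1.2.2 (add not q1):
                    (not q1 iff q6): β-rule — branch into not q1, q6  //  not not q1, not q6.
                      branch 2.1.1.2.2.1 (add not q1, q6):
                        × closes — contains both q6 and not q6.
                      branch 2.1.1.2.2.2 (add not not q1, not q6):
                        × closes — contains both q1 and not q1.
          branch 2.1.2 (add not not q1, q6):
            × closes — contains both q6 and not q6.
      branch 2.2 (add ((q5 implies q3) and (not q2 and q2))):
        ((q5 implies q3) and (not q2 and q2)): α-rule — add (q5 implies q3), (not q2 and q2).
        (not q2 and q2): α-rule — add not q2, q2.
        × closes — contains both q2 and not q2.
All 16 branches close.
Every branch closed, so the negation is unsatisfiable and the formula is valid.

Valid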